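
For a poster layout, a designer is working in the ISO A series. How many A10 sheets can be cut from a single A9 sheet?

Each ISO step halves the sheet: 1 × A9 → 2 × A10
From A9 to A10 is 1 halving step: 2^1 = 2.

2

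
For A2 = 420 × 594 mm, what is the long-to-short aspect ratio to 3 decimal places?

594 / 420 = 1.414
Matches √2 ≈ 1.414 — the ISO 216 defining ratio.

1.414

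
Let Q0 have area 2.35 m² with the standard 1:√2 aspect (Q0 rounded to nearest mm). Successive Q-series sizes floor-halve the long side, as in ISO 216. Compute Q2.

644 × 911 mm

Let Q0's short side be w mm. w · w√2 = 2.35 m² = 2,350,000 mm², so w ≈ 1289.1 mm and w√2 ≈ 1823.0 mm → Q0 = 1289 × 1823 mm.
Q1: ⌊1823/2⌋ × 1289 = 911 × 1289 mm
Q2: ⌊1289/2⌋ × 911 = 644 × 911 mm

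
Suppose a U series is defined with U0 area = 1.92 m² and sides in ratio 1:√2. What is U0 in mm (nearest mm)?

1165 × 1648 mm

Let the short side be w mm. Then w · w√2 = 1.92 m² = 1,920,000 mm².
w² = 1,920,000/√2, so w ≈ 1165.2 mm; long side = w√2 ≈ 1647.8 mm.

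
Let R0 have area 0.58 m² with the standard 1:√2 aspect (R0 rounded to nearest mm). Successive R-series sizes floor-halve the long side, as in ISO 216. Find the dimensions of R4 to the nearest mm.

160 × 226 mm

Let R0's short side be w mm. w · w√2 = 0.58 m² = 580,000 mm², so w ≈ 640.4 mm and w√2 ≈ 905.7 mm → R0 = 640 × 906 mm.
R1: ⌊906/2⌋ × 640 = 453 × 640 mm
R2: ⌊640/2⌋ × 453 = 320 × 453 mm
R3: ⌊453/2⌋ × 320 = 226 × 320 mm
R4: ⌊320/2⌋ × 226 = 160 × 226 mm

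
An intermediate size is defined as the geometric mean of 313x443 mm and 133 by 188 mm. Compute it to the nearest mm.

204 × 289 mm

Short side: √(313 · 133) = √41629 ≈ 204.0 → 204 mm
Long side: √(443 · 188) = √83284 ≈ 288.6 → 289 mm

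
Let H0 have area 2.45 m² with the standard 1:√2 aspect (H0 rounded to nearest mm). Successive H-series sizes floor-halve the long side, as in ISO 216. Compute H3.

Let H0's short side be w mm. w · w√2 = 2.45 m² = 2,450,000 mm², so w ≈ 1316.2 mm and w√2 ≈ 1861.4 mm → H0 = 1316 × 1861 mm.
H1: ⌊1861/2⌋ × 1316 = 930 × 1316 mm
H2: ⌊1316/2⌋ × 930 = 658 × 930 mm
H3: ⌊930/2⌋ × 658 = 465 × 658 mm

465 × 658 mm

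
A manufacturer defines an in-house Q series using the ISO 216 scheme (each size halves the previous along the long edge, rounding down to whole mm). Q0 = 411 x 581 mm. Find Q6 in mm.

51 × 72 mm

Q1: ⌊581/2⌋ × 411 = 290 × 411 mm
Q2: ⌊411/2⌋ × 290 = 205 × 290 mm
Q3: ⌊290/2⌋ × 205 = 145 × 205 mm
Q4: ⌊205/2⌋ × 145 = 102 × 145 mm
Q5: ⌊145/2⌋ × 102 = 72 × 102 mm
Q6: ⌊102/2⌋ × 72 = 51 × 72 mm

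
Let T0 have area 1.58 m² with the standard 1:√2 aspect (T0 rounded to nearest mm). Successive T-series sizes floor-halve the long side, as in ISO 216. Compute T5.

Let T0's short side be w mm. w · w√2 = 1.58 m² = 1,580,000 mm², so w ≈ 1057.0 mm and w√2 ≈ 1494.8 mm → T0 = 1057 × 1495 mm.
T1: ⌊1495/2⌋ × 1057 = 747 × 1057 mm
T2: ⌊1057/2⌋ × 747 = 528 × 747 mm
T3: ⌊747/2⌋ × 528 = 373 × 528 mm
T4: ⌊528/2⌋ × 373 = 264 × 373 mm
T5: ⌊373/2⌋ × 264 = 186 × 264 mm

186 × 264 mm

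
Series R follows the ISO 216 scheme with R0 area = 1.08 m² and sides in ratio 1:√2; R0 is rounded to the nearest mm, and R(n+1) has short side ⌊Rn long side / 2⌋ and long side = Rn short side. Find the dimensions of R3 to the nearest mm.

309 × 437 mm

Let R0's short side be w mm. w · w√2 = 1.08 m² = 1,080,000 mm², so w ≈ 873.9 mm and w√2 ≈ 1235.9 mm → R0 = 874 × 1236 mm.
R1: ⌊1236/2⌋ × 874 = 618 × 874 mm
R2: ⌊874/2⌋ × 618 = 437 × 618 mm
R3: ⌊618/2⌋ × 437 = 309 × 437 mm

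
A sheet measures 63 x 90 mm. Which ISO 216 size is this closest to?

Aspect ratio 90/63 ≈ 1.429 — close to the ISO √2 ≈ 1.414.
In the B-series (B0 = 1000 × 1414 mm): B8 = 62 × 88 mm.
Off by 3 mm total — nearest standard size.

B8 (62 × 88 mm)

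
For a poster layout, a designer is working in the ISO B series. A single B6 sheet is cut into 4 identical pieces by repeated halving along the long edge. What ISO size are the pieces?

B8

4 = 2^2, so 2 halving steps.
B6 → B7 → … → B8 after 2 steps.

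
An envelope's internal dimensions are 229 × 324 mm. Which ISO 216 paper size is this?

Aspect ratio 324/229 ≈ 1.415 — close to the ISO √2 ≈ 1.414.
In the C-series (envelope sizes, between A and B): C4 = 229 × 324 mm.

C4 (229 × 324 mm)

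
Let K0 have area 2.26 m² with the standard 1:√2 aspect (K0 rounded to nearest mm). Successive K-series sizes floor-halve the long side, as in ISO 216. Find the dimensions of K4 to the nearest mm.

Let K0's short side be w mm. w · w√2 = 2.26 m² = 2,260,000 mm², so w ≈ 1264.1 mm and w√2 ≈ 1787.8 mm → K0 = 1264 × 1788 mm.
K1: ⌊1788/2⌋ × 1264 = 894 × 1264 mm
K2: ⌊1264/2⌋ × 894 = 632 × 894 mm
K3: ⌊894/2⌋ × 632 = 447 × 632 mm
K4: ⌊632/2⌋ × 447 = 316 × 447 mm

316 × 447 mm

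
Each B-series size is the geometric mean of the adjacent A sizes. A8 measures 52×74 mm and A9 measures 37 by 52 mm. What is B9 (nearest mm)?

44 × 62 mm

Short side: √(52 · 37) = √1924 ≈ 43.9 → 44 mm
Long side: √(74 · 52) = √3848 ≈ 62.0 → 62 mm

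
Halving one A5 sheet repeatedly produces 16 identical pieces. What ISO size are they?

16 = 2^4, so 4 halving steps.
A5 → A6 → … → A9 after 4 steps.

A9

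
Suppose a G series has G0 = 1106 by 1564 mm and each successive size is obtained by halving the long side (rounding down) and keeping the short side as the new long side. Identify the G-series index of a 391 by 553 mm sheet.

G3

G0: 1106 × 1564 mm
G1: 782 × 1106 mm
G2: 553 × 782 mm
G3: 391 × 553 mm
G4: 276 × 391 mm
→ matches G3.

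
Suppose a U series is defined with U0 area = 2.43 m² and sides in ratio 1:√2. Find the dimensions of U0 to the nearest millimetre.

1311 × 1854 mm

Let the short side be w mm. Then w · w√2 = 2.43 m² = 2,430,000 mm².
w² = 2,430,000/√2, so w ≈ 1310.8 mm; long side = w√2 ≈ 1853.8 mm.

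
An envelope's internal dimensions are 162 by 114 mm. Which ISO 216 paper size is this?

Aspect ratio 162/114 ≈ 1.421 — close to the ISO √2 ≈ 1.414.
In the C-series (envelope sizes, between A and B): C6 = 114 × 162 mm.

C6 (114 × 162 mm)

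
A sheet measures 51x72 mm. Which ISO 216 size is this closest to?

Aspect ratio 72/51 ≈ 1.412 — close to the ISO √2 ≈ 1.414.
In the A-series (A0 area = 1 m²): A8 = 52 × 74 mm.
Off by 3 mm total — nearest standard size.

A8 (52 × 74 mm)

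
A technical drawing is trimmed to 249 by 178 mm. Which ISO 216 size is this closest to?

B5 (176 × 250 mm)

Aspect ratio 249/178 ≈ 1.399 (ISO target is √2 ≈ 1.414).
In the B-series (B0 = 1000 × 1414 mm): B5 = 176 × 250 mm.
Off by 3 mm total — nearest standard size.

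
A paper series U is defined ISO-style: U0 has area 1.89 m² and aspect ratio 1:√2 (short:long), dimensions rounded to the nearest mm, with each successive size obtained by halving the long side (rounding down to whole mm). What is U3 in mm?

Let U0's short side be w mm. w · w√2 = 1.89 m² = 1,890,000 mm², so w ≈ 1156.0 mm and w√2 ≈ 1634.9 mm → U0 = 1156 × 1635 mm.
U1: ⌊1635/2⌋ × 1156 = 817 × 1156 mm
U2: ⌊1156/2⌋ × 817 = 578 × 817 mm
U3: ⌊817/2⌋ × 578 = 408 × 578 mm

408 × 578 mm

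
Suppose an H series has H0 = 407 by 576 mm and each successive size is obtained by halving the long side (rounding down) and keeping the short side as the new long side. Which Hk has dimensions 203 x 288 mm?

H2

H0: 407 × 576 mm
H1: 288 × 407 mm
H2: 203 × 288 mm
H3: 144 × 203 mm
→ matches H2.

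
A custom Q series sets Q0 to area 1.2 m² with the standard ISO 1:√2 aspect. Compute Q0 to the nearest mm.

Let the short side be w mm. Then w · w√2 = 1.2 m² = 1,200,000 mm².
w² = 1,200,000/√2, so w ≈ 921.2 mm; long side = w√2 ≈ 1302.7 mm.

921 × 1303 mm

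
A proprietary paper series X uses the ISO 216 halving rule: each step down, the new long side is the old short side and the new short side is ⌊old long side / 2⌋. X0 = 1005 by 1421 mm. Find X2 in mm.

502 × 710 mm

X1: ⌊1421/2⌋ × 1005 = 710 × 1005 mm
X2: ⌊1005/2⌋ × 710 = 502 × 710 mm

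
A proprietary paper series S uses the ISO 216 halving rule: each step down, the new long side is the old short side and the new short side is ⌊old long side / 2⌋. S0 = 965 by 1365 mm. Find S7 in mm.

S1 = 682 × 965 mm (from S0 by 1 halving).
S2: ⌊965/2⌋ × 682 = 482 × 682 mm
S3: ⌊682/2⌋ × 482 = 341 × 482 mm
S4: ⌊482/2⌋ × 341 = 241 × 341 mm
S5: ⌊341/2⌋ × 241 = 170 × 241 mm
S6: ⌊241/2⌋ × 170 = 120 × 170 mm
S7: ⌊170/2⌋ × 120 = 85 × 120 mm

85 × 120 mm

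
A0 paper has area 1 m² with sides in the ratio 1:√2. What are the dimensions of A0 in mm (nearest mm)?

Let the short side be w mm. Then the long side is w√2 and w · w√2 = 10⁶ mm².
w² = 10⁶/√2, so w = 1000 / 2^(1/4) ≈ 840.9 mm; long side = 1000 · 2^(1/4) ≈ 1189.2 mm.

841 × 1189 mm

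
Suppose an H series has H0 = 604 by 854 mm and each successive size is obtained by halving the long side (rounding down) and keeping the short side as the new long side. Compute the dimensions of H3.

H1: ⌊854/2⌋ × 604 = 427 × 604 mm
H2: ⌊604/2⌋ × 427 = 302 × 427 mm
H3: ⌊427/2⌋ × 302 = 213 × 302 mm

213 × 302 mm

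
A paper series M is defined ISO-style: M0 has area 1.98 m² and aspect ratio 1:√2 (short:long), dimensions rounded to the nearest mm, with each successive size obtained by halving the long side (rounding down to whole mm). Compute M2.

591 × 836 mm

Let M0's short side be w mm. w · w√2 = 1.98 m² = 1,980,000 mm², so w ≈ 1183.2 mm and w√2 ≈ 1673.4 mm → M0 = 1183 × 1673 mm.
M1: ⌊1673/2⌋ × 1183 = 836 × 1183 mm
M2: ⌊1183/2⌋ × 836 = 591 × 836 mm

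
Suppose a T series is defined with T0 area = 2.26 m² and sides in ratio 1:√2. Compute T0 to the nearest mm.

1264 × 1788 mm

Let the short side be w mm. Then w · w√2 = 2.26 m² = 2,260,000 mm².
w² = 2,260,000/√2, so w ≈ 1264.1 mm; long side = w√2 ≈ 1787.8 mm.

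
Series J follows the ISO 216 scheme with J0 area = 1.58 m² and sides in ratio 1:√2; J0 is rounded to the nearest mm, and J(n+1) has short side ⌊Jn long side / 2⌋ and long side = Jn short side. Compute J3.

Let J0's short side be w mm. w · w√2 = 1.58 m² = 1,580,000 mm², so w ≈ 1057.0 mm and w√2 ≈ 1494.8 mm → J0 = 1057 × 1495 mm.
J1: ⌊1495/2⌋ × 1057 = 747 × 1057 mm
J2: ⌊1057/2⌋ × 747 = 528 × 747 mm
J3: ⌊747/2⌋ × 528 = 373 × 528 mm

373 × 528 mm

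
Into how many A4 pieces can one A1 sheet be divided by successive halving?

8

Each ISO step halves the sheet: 1 × A1 → 2 × A2 → 4 × A3 → 8 × A4
From A1 to A4 is 3 halving steps: 2^3 = 8.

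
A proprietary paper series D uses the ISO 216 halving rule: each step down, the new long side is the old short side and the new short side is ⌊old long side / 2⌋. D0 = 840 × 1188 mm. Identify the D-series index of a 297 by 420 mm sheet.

D3

D0: 840 × 1188 mm
D1: 594 × 840 mm
D2: 420 × 594 mm
D3: 297 × 420 mm
D4: 210 × 297 mm
→ matches D3.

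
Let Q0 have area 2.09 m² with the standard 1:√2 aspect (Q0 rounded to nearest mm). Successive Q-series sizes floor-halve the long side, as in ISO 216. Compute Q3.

429 × 608 mm

Let Q0's short side be w mm. w · w√2 = 2.09 m² = 2,090,000 mm², so w ≈ 1215.7 mm and w√2 ≈ 1719.2 mm → Q0 = 1216 × 1719 mm.
Q1: ⌊1719/2⌋ × 1216 = 859 × 1216 mm
Q2: ⌊1216/2⌋ × 859 = 608 × 859 mm
Q3: ⌊859/2⌋ × 608 = 429 × 608 mm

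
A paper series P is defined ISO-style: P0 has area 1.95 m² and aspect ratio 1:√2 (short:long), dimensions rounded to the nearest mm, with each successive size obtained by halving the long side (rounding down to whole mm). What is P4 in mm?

Let P0's short side be w mm. w · w√2 = 1.95 m² = 1,950,000 mm², so w ≈ 1174.2 mm and w√2 ≈ 1660.6 mm → P0 = 1174 × 1661 mm.
P1: ⌊1661/2⌋ × 1174 = 830 × 1174 mm
P2: ⌊1174/2⌋ × 830 = 587 × 830 mm
P3: ⌊830/2⌋ × 587 = 415 × 587 mm
P4: ⌊587/2⌋ × 415 = 293 × 415 mm

293 × 415 mm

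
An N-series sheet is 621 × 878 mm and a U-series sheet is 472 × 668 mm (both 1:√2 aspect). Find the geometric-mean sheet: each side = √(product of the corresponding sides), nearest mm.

541 × 766 mm

Short side: √(621 · 472) = √293112 ≈ 541.4 → 541 mm
Long side: √(878 · 668) = √586504 ≈ 765.8 → 766 mm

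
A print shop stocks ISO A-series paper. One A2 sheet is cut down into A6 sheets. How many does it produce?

16

Each ISO step halves the sheet: 1 × A2 → 2 × A3 → 4 × A4 → 8 × A5 → …
From A2 to A6 is 4 halving steps: 2^4 = 16.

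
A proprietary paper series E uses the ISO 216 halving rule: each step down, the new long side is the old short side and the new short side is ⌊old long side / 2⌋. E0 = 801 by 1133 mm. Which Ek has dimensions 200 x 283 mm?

E0: 801 × 1133 mm
E1: 566 × 801 mm
E2: 400 × 566 mm
E3: 283 × 400 mm
E4: 200 × 283 mm
E5: 141 × 200 mm
→ matches E4.

E4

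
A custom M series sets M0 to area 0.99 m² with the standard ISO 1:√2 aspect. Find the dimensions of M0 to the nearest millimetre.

Let the short side be w mm. Then w · w√2 = 0.99 m² = 990,000 mm².
w² = 990,000/√2, so w ≈ 836.7 mm; long side = w√2 ≈ 1183.2 mm.

837 × 1183 mm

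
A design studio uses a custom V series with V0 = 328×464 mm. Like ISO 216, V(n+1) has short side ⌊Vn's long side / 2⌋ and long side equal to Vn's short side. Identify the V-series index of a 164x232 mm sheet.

V2

V0: 328 × 464 mm
V1: 232 × 328 mm
V2: 164 × 232 mm
V3: 116 × 164 mm
→ matches V2.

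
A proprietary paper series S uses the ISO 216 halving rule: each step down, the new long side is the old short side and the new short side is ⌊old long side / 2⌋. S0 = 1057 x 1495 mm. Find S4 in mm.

S1: ⌊1495/2⌋ × 1057 = 747 × 1057 mm
S2: ⌊1057/2⌋ × 747 = 528 × 747 mm
S3: ⌊747/2⌋ × 528 = 373 × 528 mm
S4: ⌊528/2⌋ × 373 = 264 × 373 mm

264 × 373 mm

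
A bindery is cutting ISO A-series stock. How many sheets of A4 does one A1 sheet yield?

8

A1 = 594 × 841 mm; A4 = 210 × 297 mm.
Each halving step doubles the count; 3 steps from A1 to A4.
2^3 = 8.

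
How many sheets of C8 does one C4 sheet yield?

16

C4 = 229 × 324 mm; C8 = 57 × 81 mm.
Each halving step doubles the count; 4 steps from C4 to C8.
2^4 = 16.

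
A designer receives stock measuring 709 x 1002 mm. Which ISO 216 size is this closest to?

Aspect ratio 1002/709 ≈ 1.413 — close to the ISO √2 ≈ 1.414.
In the B-series (B0 = 1000 × 1414 mm): B1 = 707 × 1000 mm.
Off by 4 mm total — nearest standard size.

B1 (707 × 1000 mm)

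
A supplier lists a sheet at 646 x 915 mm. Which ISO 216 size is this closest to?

Aspect ratio 915/646 ≈ 1.416 — close to the ISO √2 ≈ 1.414.
In the C-series (envelope sizes, between A and B): C1 = 648 × 917 mm.
Off by 4 mm total — nearest standard size.

C1 (648 × 917 mm)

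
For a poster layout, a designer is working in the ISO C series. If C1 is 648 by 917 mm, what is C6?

114 × 162 mm

C2: ⌊917/2⌋ × 648 = 458 × 648 mm
C3: ⌊648/2⌋ × 458 = 324 × 458 mm
C4: ⌊458/2⌋ × 324 = 229 × 324 mm
C5: ⌊324/2⌋ × 229 = 162 × 229 mm
C6: ⌊229/2⌋ × 162 = 114 × 162 mm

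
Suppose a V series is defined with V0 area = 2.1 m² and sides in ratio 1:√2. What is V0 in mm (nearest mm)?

1219 × 1723 mm

Let the short side be w mm. Then w · w√2 = 2.1 m² = 2,100,000 mm².
w² = 2,100,000/√2, so w ≈ 1218.6 mm; long side = w√2 ≈ 1723.3 mm.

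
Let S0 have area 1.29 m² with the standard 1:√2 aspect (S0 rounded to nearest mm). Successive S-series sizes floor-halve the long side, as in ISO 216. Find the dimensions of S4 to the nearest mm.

Let S0's short side be w mm. w · w√2 = 1.29 m² = 1,290,000 mm², so w ≈ 955.1 mm and w√2 ≈ 1350.7 mm → S0 = 955 × 1351 mm.
S1: ⌊1351/2⌋ × 955 = 675 × 955 mm
S2: ⌊955/2⌋ × 675 = 477 × 675 mm
S3: ⌊675/2⌋ × 477 = 337 × 477 mm
S4: ⌊477/2⌋ × 337 = 238 × 337 mm

238 × 337 mm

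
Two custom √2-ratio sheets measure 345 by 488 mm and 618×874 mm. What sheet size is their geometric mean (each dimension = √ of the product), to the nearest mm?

Short side: √(345 · 618) = √213210 ≈ 461.7 → 462 mm
Long side: √(488 · 874) = √426512 ≈ 653.1 → 653 mm

462 × 653 mm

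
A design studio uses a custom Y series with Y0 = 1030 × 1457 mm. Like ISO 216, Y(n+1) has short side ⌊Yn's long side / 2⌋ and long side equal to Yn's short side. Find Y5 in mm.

Y1 = 728 × 1030 mm (from Y0 by 1 halving).
Y2: ⌊1030/2⌋ × 728 = 515 × 728 mm
Y3: ⌊728/2⌋ × 515 = 364 × 515 mm
Y4: ⌊515/2⌋ × 364 = 257 × 364 mm
Y5: ⌊364/2⌋ × 257 = 182 × 257 mm

182 × 257 mm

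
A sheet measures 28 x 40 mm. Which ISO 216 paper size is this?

Aspect ratio 40/28 ≈ 1.429 — close to the ISO √2 ≈ 1.414.
In the C-series (envelope sizes, between A and B): C10 = 28 × 40 mm.

C10 (28 × 40 mm)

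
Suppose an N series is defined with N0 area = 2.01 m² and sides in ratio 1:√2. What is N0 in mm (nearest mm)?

Let the short side be w mm. Then w · w√2 = 2.01 m² = 2,010,000 mm².
w² = 2,010,000/√2, so w ≈ 1192.2 mm; long side = w√2 ≈ 1686.0 mm.

1192 × 1686 mm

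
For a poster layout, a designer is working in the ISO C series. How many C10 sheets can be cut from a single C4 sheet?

64

Each ISO step halves the sheet: 1 × C4 → 2 × C5 → 4 × C6 → 8 × C7 → …
From C4 to C10 is 6 halving steps: 2^6 = 64.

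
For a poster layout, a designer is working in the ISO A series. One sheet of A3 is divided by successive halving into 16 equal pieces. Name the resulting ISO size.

A7

16 = 2^4, so 4 halving steps.
A3 → A4 → … → A7 after 4 steps.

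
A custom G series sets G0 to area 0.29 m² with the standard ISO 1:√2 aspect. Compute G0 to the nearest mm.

Let the short side be w mm. Then w · w√2 = 0.29 m² = 290,000 mm².
w² = 290,000/√2, so w ≈ 452.8 mm; long side = w√2 ≈ 640.4 mm.

453 × 640 mm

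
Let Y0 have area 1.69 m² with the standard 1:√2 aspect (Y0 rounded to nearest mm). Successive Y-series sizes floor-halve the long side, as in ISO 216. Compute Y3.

386 × 546 mm

Let Y0's short side be w mm. w · w√2 = 1.69 m² = 1,690,000 mm², so w ≈ 1093.2 mm and w√2 ≈ 1546.0 mm → Y0 = 1093 × 1546 mm.
Y1: ⌊1546/2⌋ × 1093 = 773 × 1093 mm
Y2: ⌊1093/2⌋ × 773 = 546 × 773 mm
Y3: ⌊773/2⌋ × 546 = 386 × 546 mm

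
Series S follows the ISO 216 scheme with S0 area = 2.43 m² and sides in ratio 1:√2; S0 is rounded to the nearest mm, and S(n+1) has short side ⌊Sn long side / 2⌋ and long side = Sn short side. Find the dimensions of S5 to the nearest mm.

Let S0's short side be w mm. w · w√2 = 2.43 m² = 2,430,000 mm², so w ≈ 1310.8 mm and w√2 ≈ 1853.8 mm → S0 = 1311 × 1854 mm.
S1: ⌊1854/2⌋ × 1311 = 927 × 1311 mm
S2: ⌊1311/2⌋ × 927 = 655 × 927 mm
S3: ⌊927/2⌋ × 655 = 463 × 655 mm
S4: ⌊655/2⌋ × 463 = 327 × 463 mm
S5: ⌊463/2⌋ × 327 = 231 × 327 mm

231 × 327 mm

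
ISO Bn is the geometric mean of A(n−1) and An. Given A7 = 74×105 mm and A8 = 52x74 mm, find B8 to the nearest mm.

Short side: √(74 · 52) = √3848 ≈ 62.0 → 62 mm
Long side: √(105 · 74) = √7770 ≈ 88.1 → 88 mm

62 × 88 mm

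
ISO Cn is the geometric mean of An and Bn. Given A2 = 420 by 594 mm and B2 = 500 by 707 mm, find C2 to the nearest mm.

Short side: √(420 · 500) = √210000 ≈ 458.3 → 458 mm
Long side: √(594 · 707) = √419958 ≈ 648.0 → 648 mm

458 × 648 mm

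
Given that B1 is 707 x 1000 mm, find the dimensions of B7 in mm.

88 × 125 mm

B2: ⌊1000/2⌋ × 707 = 500 × 707 mm
B3: ⌊707/2⌋ × 500 = 353 × 500 mm
B4: ⌊500/2⌋ × 353 = 250 × 353 mm
B5: ⌊353/2⌋ × 250 = 176 × 250 mm
B6: ⌊250/2⌋ × 176 = 125 × 176 mm
B7: ⌊176/2⌋ × 125 = 88 × 125 mm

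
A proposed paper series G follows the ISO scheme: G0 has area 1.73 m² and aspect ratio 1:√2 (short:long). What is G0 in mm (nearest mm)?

1106 × 1564 mm

Let the short side be w mm. Then w · w√2 = 1.73 m² = 1,730,000 mm².
w² = 1,730,000/√2, so w ≈ 1106.0 mm; long side = w√2 ≈ 1564.2 mm.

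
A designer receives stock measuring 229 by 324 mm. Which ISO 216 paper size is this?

Aspect ratio 324/229 ≈ 1.415 — close to the ISO √2 ≈ 1.414.
In the C-series (envelope sizes, between A and B): C4 = 229 × 324 mm.

C4 (229 × 324 mm)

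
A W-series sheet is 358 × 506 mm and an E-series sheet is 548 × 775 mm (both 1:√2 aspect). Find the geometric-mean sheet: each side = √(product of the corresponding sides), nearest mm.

Short side: √(358 · 548) = √196184 ≈ 442.9 → 443 mm
Long side: √(506 · 775) = √392150 ≈ 626.2 → 626 mm

443 × 626 mm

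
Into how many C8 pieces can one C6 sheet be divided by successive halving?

4

C6 = 114 × 162 mm; C8 = 57 × 81 mm.
Each halving step doubles the count; 2 steps from C6 to C8.
2^2 = 4.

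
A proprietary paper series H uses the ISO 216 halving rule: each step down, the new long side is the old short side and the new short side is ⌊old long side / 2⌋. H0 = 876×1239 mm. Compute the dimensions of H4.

H1: ⌊1239/2⌋ × 876 = 619 × 876 mm
H2: ⌊876/2⌋ × 619 = 438 × 619 mm
H3: ⌊619/2⌋ × 438 = 309 × 438 mm
H4: ⌊438/2⌋ × 309 = 219 × 309 mm

219 × 309 mm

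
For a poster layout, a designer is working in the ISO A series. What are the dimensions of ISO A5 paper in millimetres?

148 × 210 mm

A0 = 841 × 1189 mm (A0 has area 1 m², aspect 1:√2).
A1: ⌊1189/2⌋ × 841 = 594 × 841 mm
A2: ⌊841/2⌋ × 594 = 420 × 594 mm
A3: ⌊594/2⌋ × 420 = 297 × 420 mm
A4: ⌊420/2⌋ × 297 = 210 × 297 mm
A5: ⌊297/2⌋ × 210 = 148 × 210 mm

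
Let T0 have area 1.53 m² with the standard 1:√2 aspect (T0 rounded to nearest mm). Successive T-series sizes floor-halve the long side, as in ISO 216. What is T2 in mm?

Let T0's short side be w mm. w · w√2 = 1.53 m² = 1,530,000 mm², so w ≈ 1040.1 mm and w√2 ≈ 1471.0 mm → T0 = 1040 × 1471 mm.
T1: ⌊1471/2⌋ × 1040 = 735 × 1040 mm
T2: ⌊1040/2⌋ × 735 = 520 × 735 mm

520 × 735 mm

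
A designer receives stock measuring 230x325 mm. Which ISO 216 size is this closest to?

Aspect ratio 325/230 ≈ 1.413 — close to the ISO √2 ≈ 1.414.
In the C-series (envelope sizes, between A and B): C4 = 229 × 324 mm.
Off by 2 mm total — nearest standard size.

C4 (229 × 324 mm)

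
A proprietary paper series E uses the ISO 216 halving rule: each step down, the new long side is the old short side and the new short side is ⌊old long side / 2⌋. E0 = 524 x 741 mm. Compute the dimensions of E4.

E1: ⌊741/2⌋ × 524 = 370 × 524 mm
E2: ⌊524/2⌋ × 370 = 262 × 370 mm
E3: ⌊370/2⌋ × 262 = 185 × 262 mm
E4: ⌊262/2⌋ × 185 = 131 × 185 mm

131 × 185 mm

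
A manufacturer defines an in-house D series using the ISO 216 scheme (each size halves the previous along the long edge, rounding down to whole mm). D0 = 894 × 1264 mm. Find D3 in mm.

D1: ⌊1264/2⌋ × 894 = 632 × 894 mm
D2: ⌊894/2⌋ × 632 = 447 × 632 mm
D3: ⌊632/2⌋ × 447 = 316 × 447 mm

316 × 447 mm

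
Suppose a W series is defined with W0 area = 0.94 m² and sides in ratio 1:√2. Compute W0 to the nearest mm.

815 × 1153 mm

Let the short side be w mm. Then w · w√2 = 0.94 m² = 940,000 mm².
w² = 940,000/√2, so w ≈ 815.3 mm; long side = w√2 ≈ 1153.0 mm.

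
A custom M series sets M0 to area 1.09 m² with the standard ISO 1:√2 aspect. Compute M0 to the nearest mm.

878 × 1242 mm

Let the short side be w mm. Then w · w√2 = 1.09 m² = 1,090,000 mm².
w² = 1,090,000/√2, so w ≈ 877.9 mm; long side = w√2 ≈ 1241.6 mm.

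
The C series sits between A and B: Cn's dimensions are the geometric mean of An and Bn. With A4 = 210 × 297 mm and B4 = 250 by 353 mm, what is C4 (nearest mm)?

229 × 324 mm

Short side: √(210 · 250) = √52500 ≈ 229.1 → 229 mm
Long side: √(297 · 353) = √104841 ≈ 323.8 → 324 mm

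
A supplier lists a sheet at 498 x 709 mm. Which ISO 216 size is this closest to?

Aspect ratio 709/498 ≈ 1.424 — close to the ISO √2 ≈ 1.414.
In the B-series (B0 = 1000 × 1414 mm): B2 = 500 × 707 mm.
Off by 4 mm total — nearest standard size.

B2 (500 × 707 mm)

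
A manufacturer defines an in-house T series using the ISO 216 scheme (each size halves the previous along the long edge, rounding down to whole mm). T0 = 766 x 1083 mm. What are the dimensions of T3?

270 × 383 mm

T1: ⌊1083/2⌋ × 766 = 541 × 766 mm
T2: ⌊766/2⌋ × 541 = 383 × 541 mm
T3: ⌊541/2⌋ × 383 = 270 × 383 mm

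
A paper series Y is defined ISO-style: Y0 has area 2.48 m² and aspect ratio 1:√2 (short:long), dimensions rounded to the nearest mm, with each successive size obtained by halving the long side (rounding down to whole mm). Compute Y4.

Let Y0's short side be w mm. w · w√2 = 2.48 m² = 2,480,000 mm², so w ≈ 1324.2 mm and w√2 ≈ 1872.8 mm → Y0 = 1324 × 1873 mm.
Y1: ⌊1873/2⌋ × 1324 = 936 × 1324 mm
Y2: ⌊1324/2⌋ × 936 = 662 × 936 mm
Y3: ⌊936/2⌋ × 662 = 468 × 662 mm
Y4: ⌊662/2⌋ × 468 = 331 × 468 mm

331 × 468 mm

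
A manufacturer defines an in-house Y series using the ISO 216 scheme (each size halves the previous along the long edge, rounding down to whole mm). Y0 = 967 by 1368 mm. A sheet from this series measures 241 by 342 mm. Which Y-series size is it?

Y4

Y0: 967 × 1368 mm
Y1: 684 × 967 mm
Y2: 483 × 684 mm
Y3: 342 × 483 mm
Y4: 241 × 342 mm
Y5: 171 × 241 mm
→ matches Y4.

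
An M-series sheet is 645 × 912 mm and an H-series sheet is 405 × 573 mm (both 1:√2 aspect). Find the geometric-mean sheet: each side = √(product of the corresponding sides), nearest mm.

Short side: √(645 · 405) = √261225 ≈ 511.1 → 511 mm
Long side: √(912 · 573) = √522576 ≈ 722.9 → 723 mm

511 × 723 mm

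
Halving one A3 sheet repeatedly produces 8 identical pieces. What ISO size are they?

8 = 2^3, so 3 halving steps.
A3 → A4 → … → A6 after 3 steps.

A6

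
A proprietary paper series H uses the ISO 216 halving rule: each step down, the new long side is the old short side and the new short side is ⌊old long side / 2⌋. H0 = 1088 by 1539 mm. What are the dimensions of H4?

272 × 384 mm

H1: ⌊1539/2⌋ × 1088 = 769 × 1088 mm
H2: ⌊1088/2⌋ × 769 = 544 × 769 mm
H3: ⌊769/2⌋ × 544 = 384 × 544 mm
H4: ⌊544/2⌋ × 384 = 272 × 384 mm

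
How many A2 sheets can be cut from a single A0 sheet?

4

Each ISO step halves the sheet: 1 × A0 → 2 × A1 → 4 × A2
From A0 to A2 is 2 halving steps: 2^2 = 4.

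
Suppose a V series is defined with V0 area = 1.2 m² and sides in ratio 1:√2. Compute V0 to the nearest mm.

Let the short side be w mm. Then w · w√2 = 1.2 m² = 1,200,000 mm².
w² = 1,200,000/√2, so w ≈ 921.2 mm; long side = w√2 ≈ 1302.7 mm.

921 × 1303 mm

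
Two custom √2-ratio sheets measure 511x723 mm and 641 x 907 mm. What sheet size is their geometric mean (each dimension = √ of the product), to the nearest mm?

572 × 810 mm

Short side: √(511 · 641) = √327551 ≈ 572.3 → 572 mm
Long side: √(723 · 907) = √655761 ≈ 809.8 → 810 mm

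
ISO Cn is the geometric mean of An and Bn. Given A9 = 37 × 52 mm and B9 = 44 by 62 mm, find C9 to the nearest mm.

40 × 57 mm

Short side: √(37 · 44) = √1628 ≈ 40.3 → 40 mm
Long side: √(52 · 62) = √3224 ≈ 56.8 → 57 mm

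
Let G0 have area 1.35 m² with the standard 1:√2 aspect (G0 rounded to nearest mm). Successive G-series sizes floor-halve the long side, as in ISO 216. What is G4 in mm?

Let G0's short side be w mm. w · w√2 = 1.35 m² = 1,350,000 mm², so w ≈ 977.0 mm and w√2 ≈ 1381.7 mm → G0 = 977 × 1382 mm.
G1: ⌊1382/2⌋ × 977 = 691 × 977 mm
G2: ⌊977/2⌋ × 691 = 488 × 691 mm
G3: ⌊691/2⌋ × 488 = 345 × 488 mm
G4: ⌊488/2⌋ × 345 = 244 × 345 mm

244 × 345 mm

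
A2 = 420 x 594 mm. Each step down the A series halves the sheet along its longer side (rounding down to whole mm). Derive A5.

148 × 210 mm

A3: ⌊594/2⌋ × 420 = 297 × 420 mm
A4: ⌊420/2⌋ × 297 = 210 × 297 mm
A5: ⌊297/2⌋ × 210 = 148 × 210 mm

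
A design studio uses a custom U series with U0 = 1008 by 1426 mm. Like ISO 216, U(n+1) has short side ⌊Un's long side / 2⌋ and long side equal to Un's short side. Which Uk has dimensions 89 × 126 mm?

U7

U0: 1008 × 1426 mm
U1: 713 × 1008 mm
U2: 504 × 713 mm
U3: 356 × 504 mm
U4: 252 × 356 mm
U5: 178 × 252 mm
U6: 126 × 178 mm
U7: 89 × 126 mm
U8: 63 × 89 mm
→ matches U7.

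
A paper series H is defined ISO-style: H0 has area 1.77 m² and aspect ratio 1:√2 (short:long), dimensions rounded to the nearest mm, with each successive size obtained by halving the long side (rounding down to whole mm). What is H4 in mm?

279 × 395 mm

Let H0's short side be w mm. w · w√2 = 1.77 m² = 1,770,000 mm², so w ≈ 1118.7 mm and w√2 ≈ 1582.1 mm → H0 = 1119 × 1582 mm.
H1: ⌊1582/2⌋ × 1119 = 791 × 1119 mm
H2: ⌊1119/2⌋ × 791 = 559 × 791 mm
H3: ⌊791/2⌋ × 559 = 395 × 559 mm
H4: ⌊559/2⌋ × 395 = 279 × 395 mm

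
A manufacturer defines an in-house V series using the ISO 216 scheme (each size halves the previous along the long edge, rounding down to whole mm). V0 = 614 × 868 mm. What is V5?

V1: ⌊868/2⌋ × 614 = 434 × 614 mm
V2: ⌊614/2⌋ × 434 = 307 × 434 mm
V3: ⌊434/2⌋ × 307 = 217 × 307 mm
V4: ⌊307/2⌋ × 217 = 153 × 217 mm
V5: ⌊217/2⌋ × 153 = 108 × 153 mm

108 × 153 mm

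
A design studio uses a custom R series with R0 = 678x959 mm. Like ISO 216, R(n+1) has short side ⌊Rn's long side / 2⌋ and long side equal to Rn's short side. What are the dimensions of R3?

R1: ⌊959/2⌋ × 678 = 479 × 678 mm
R2: ⌊678/2⌋ × 479 = 339 × 479 mm
R3: ⌊479/2⌋ × 339 = 239 × 339 mm

239 × 339 mm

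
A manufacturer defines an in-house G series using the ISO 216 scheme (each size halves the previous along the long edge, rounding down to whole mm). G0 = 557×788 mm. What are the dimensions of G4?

G1: ⌊788/2⌋ × 557 = 394 × 557 mm
G2: ⌊557/2⌋ × 394 = 278 × 394 mm
G3: ⌊394/2⌋ × 278 = 197 × 278 mm
G4: ⌊278/2⌋ × 197 = 139 × 197 mm

139 × 197 mm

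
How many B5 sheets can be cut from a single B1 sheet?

Each ISO step halves the sheet: 1 × B1 → 2 × B2 → 4 × B3 → 8 × B4 → …
From B1 to B5 is 4 halving steps: 2^4 = 16.

16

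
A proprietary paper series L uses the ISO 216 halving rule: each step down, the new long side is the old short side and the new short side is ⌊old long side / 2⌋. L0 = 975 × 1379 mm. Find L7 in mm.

L1 = 689 × 975 mm (from L0 by 1 halving).
L2: ⌊975/2⌋ × 689 = 487 × 689 mm
L3: ⌊689/2⌋ × 487 = 344 × 487 mm
L4: ⌊487/2⌋ × 344 = 243 × 344 mm
L5: ⌊344/2⌋ × 243 = 172 × 243 mm
L6: ⌊243/2⌋ × 172 = 121 × 172 mm
L7: ⌊172/2⌋ × 121 = 86 × 121 mm

86 × 121 mm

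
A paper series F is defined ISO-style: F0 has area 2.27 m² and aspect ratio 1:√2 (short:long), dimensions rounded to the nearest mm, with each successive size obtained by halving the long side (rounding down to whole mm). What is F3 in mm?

448 × 633 mm

Let F0's short side be w mm. w · w√2 = 2.27 m² = 2,270,000 mm², so w ≈ 1266.9 mm and w√2 ≈ 1791.7 mm → F0 = 1267 × 1792 mm.
F1: ⌊1792/2⌋ × 1267 = 896 × 1267 mm
F2: ⌊1267/2⌋ × 896 = 633 × 896 mm
F3: ⌊896/2⌋ × 633 = 448 × 633 mm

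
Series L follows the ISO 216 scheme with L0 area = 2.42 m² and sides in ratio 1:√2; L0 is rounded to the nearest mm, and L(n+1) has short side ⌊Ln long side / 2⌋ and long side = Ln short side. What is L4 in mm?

327 × 462 mm

Let L0's short side be w mm. w · w√2 = 2.42 m² = 2,420,000 mm², so w ≈ 1308.1 mm and w√2 ≈ 1850.0 mm → L0 = 1308 × 1850 mm.
L1: ⌊1850/2⌋ × 1308 = 925 × 1308 mm
L2: ⌊1308/2⌋ × 925 = 654 × 925 mm
L3: ⌊925/2⌋ × 654 = 462 × 654 mm
L4: ⌊654/2⌋ × 462 = 327 × 462 mm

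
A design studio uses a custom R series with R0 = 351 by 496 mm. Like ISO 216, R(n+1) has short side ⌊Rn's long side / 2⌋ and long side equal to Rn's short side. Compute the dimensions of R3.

124 × 175 mm

R1: ⌊496/2⌋ × 351 = 248 × 351 mm
R2: ⌊351/2⌋ × 248 = 175 × 248 mm
R3: ⌊248/2⌋ × 175 = 124 × 175 mm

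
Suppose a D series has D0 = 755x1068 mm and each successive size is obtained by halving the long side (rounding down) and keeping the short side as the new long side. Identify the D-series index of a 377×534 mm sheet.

D2

D0: 755 × 1068 mm
D1: 534 × 755 mm
D2: 377 × 534 mm
D3: 267 × 377 mm
→ matches D2.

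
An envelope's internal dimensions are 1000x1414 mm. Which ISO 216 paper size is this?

Aspect ratio 1414/1000 ≈ 1.414 — close to the ISO √2 ≈ 1.414.
In the B-series (B0 = 1000 × 1414 mm): B0 = 1000 × 1414 mm.

B0 (1000 × 1414 mm)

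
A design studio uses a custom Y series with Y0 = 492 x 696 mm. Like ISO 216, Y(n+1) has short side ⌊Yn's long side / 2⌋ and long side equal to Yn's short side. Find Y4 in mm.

123 × 174 mm

Y1: ⌊696/2⌋ × 492 = 348 × 492 mm
Y2: ⌊492/2⌋ × 348 = 246 × 348 mm
Y3: ⌊348/2⌋ × 246 = 174 × 246 mm
Y4: ⌊246/2⌋ × 174 = 123 × 174 mm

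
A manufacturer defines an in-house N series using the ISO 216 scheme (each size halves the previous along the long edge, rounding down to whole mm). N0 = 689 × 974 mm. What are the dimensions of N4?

172 × 243 mm

N1 = 487 × 689 mm (from N0 by 1 halving).
N2: ⌊689/2⌋ × 487 = 344 × 487 mm
N3: ⌊487/2⌋ × 344 = 243 × 344 mm
N4: ⌊344/2⌋ × 243 = 172 × 243 mm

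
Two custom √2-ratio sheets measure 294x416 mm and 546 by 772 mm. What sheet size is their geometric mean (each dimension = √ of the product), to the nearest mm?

401 × 567 mm

Short side: √(294 · 546) = √160524 ≈ 400.7 → 401 mm
Long side: √(416 · 772) = √321152 ≈ 566.7 → 567 mm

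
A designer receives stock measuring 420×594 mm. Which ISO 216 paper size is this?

Aspect ratio 594/420 ≈ 1.414 — close to the ISO √2 ≈ 1.414.
In the A-series (A0 area = 1 m²): A2 = 420 × 594 mm.

A2 (420 × 594 mm)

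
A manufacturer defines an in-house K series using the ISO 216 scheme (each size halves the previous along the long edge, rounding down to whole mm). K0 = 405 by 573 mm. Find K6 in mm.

50 × 71 mm

K1: ⌊573/2⌋ × 405 = 286 × 405 mm
K2: ⌊405/2⌋ × 286 = 202 × 286 mm
K3: ⌊286/2⌋ × 202 = 143 × 202 mm
K4: ⌊202/2⌋ × 143 = 101 × 143 mm
K5: ⌊143/2⌋ × 101 = 71 × 101 mm
K6: ⌊101/2⌋ × 71 = 50 × 71 mm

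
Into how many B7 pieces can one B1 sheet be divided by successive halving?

64

B1 = 707 × 1000 mm; B7 = 88 × 125 mm.
Each halving step doubles the count; 6 steps from B1 to B7.
2^6 = 64.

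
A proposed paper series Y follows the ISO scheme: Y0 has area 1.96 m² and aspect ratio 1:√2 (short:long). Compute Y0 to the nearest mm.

1177 × 1665 mm

Let the short side be w mm. Then w · w√2 = 1.96 m² = 1,960,000 mm².
w² = 1,960,000/√2, so w ≈ 1177.3 mm; long side = w√2 ≈ 1664.9 mm.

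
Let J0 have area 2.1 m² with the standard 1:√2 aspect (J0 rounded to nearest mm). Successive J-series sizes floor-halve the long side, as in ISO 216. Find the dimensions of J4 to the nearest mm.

304 × 430 mm

Let J0's short side be w mm. w · w√2 = 2.1 m² = 2,100,000 mm², so w ≈ 1218.6 mm and w√2 ≈ 1723.3 mm → J0 = 1219 × 1723 mm.
J1: ⌊1723/2⌋ × 1219 = 861 × 1219 mm
J2: ⌊1219/2⌋ × 861 = 609 × 861 mm
J3: ⌊861/2⌋ × 609 = 430 × 609 mm
J4: ⌊609/2⌋ × 430 = 304 × 430 mm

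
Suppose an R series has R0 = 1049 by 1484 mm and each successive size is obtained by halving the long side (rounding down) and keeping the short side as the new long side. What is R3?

R1: ⌊1484/2⌋ × 1049 = 742 × 1049 mm
R2: ⌊1049/2⌋ × 742 = 524 × 742 mm
R3: ⌊742/2⌋ × 524 = 371 × 524 mm

371 × 524 mm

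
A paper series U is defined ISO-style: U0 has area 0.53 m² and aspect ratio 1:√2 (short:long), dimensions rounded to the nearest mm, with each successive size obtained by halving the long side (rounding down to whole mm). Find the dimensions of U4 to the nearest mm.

Let U0's short side be w mm. w · w√2 = 0.53 m² = 530,000 mm², so w ≈ 612.2 mm and w√2 ≈ 865.8 mm → U0 = 612 × 866 mm.
U1: ⌊866/2⌋ × 612 = 433 × 612 mm
U2: ⌊612/2⌋ × 433 = 306 × 433 mm
U3: ⌊433/2⌋ × 306 = 216 × 306 mm
U4: ⌊306/2⌋ × 216 = 153 × 216 mm

153 × 216 mm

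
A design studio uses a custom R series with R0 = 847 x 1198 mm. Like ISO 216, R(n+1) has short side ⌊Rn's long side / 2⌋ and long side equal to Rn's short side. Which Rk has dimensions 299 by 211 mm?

R0: 847 × 1198 mm
R1: 599 × 847 mm
R2: 423 × 599 mm
R3: 299 × 423 mm
R4: 211 × 299 mm
R5: 149 × 211 mm
→ matches R4.

R4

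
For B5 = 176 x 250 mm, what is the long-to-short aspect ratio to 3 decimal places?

250 / 176 = 1.420
ISO 216 targets √2 ≈ 1.414; the +0.006 deviation is from mm rounding.

1.420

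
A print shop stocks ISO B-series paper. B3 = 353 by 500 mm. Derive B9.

44 × 62 mm

B4: ⌊500/2⌋ × 353 = 250 × 353 mm
B5: ⌊353/2⌋ × 250 = 176 × 250 mm
B6: ⌊250/2⌋ × 176 = 125 × 176 mm
B7: ⌊176/2⌋ × 125 = 88 × 125 mm
B8: ⌊125/2⌋ × 88 = 62 × 88 mm
B9: ⌊88/2⌋ × 62 = 44 × 62 mm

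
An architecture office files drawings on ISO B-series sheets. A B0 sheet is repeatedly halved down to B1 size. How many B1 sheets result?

B0 = 1000 × 1414 mm; B1 = 707 × 1000 mm.
Each halving step doubles the count; 1 step from B0 to B1.
2^1 = 2.

2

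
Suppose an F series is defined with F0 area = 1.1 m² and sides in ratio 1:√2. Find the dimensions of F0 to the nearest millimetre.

882 × 1247 mm

Let the short side be w mm. Then w · w√2 = 1.1 m² = 1,100,000 mm².
w² = 1,100,000/√2, so w ≈ 881.9 mm; long side = w√2 ≈ 1247.3 mm.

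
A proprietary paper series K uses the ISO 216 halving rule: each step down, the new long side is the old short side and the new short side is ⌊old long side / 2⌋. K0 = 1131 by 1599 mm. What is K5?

K1: ⌊1599/2⌋ × 1131 = 799 × 1131 mm
K2: ⌊1131/2⌋ × 799 = 565 × 799 mm
K3: ⌊799/2⌋ × 565 = 399 × 565 mm
K4: ⌊565/2⌋ × 399 = 282 × 399 mm
K5: ⌊399/2⌋ × 282 = 199 × 282 mm

199 × 282 mm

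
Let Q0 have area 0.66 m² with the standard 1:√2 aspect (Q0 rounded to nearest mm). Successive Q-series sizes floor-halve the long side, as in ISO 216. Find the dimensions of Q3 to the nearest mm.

241 × 341 mm

Let Q0's short side be w mm. w · w√2 = 0.66 m² = 660,000 mm², so w ≈ 683.1 mm and w√2 ≈ 966.1 mm → Q0 = 683 × 966 mm.
Q1: ⌊966/2⌋ × 683 = 483 × 683 mm
Q2: ⌊683/2⌋ × 483 = 341 × 483 mm
Q3: ⌊483/2⌋ × 341 = 241 × 341 mm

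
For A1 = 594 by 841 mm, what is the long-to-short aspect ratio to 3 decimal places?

1.416

841 / 594 = 1.416
ISO 216 targets √2 ≈ 1.414; the +0.002 deviation is from mm rounding.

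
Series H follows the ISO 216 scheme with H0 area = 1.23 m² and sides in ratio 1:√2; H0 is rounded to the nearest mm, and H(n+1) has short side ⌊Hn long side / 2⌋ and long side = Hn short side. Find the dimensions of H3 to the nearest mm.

329 × 466 mm

Let H0's short side be w mm. w · w√2 = 1.23 m² = 1,230,000 mm², so w ≈ 932.6 mm and w√2 ≈ 1318.9 mm → H0 = 933 × 1319 mm.
H1: ⌊1319/2⌋ × 933 = 659 × 933 mm
H2: ⌊933/2⌋ × 659 = 466 × 659 mm
H3: ⌊659/2⌋ × 466 = 329 × 466 mm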